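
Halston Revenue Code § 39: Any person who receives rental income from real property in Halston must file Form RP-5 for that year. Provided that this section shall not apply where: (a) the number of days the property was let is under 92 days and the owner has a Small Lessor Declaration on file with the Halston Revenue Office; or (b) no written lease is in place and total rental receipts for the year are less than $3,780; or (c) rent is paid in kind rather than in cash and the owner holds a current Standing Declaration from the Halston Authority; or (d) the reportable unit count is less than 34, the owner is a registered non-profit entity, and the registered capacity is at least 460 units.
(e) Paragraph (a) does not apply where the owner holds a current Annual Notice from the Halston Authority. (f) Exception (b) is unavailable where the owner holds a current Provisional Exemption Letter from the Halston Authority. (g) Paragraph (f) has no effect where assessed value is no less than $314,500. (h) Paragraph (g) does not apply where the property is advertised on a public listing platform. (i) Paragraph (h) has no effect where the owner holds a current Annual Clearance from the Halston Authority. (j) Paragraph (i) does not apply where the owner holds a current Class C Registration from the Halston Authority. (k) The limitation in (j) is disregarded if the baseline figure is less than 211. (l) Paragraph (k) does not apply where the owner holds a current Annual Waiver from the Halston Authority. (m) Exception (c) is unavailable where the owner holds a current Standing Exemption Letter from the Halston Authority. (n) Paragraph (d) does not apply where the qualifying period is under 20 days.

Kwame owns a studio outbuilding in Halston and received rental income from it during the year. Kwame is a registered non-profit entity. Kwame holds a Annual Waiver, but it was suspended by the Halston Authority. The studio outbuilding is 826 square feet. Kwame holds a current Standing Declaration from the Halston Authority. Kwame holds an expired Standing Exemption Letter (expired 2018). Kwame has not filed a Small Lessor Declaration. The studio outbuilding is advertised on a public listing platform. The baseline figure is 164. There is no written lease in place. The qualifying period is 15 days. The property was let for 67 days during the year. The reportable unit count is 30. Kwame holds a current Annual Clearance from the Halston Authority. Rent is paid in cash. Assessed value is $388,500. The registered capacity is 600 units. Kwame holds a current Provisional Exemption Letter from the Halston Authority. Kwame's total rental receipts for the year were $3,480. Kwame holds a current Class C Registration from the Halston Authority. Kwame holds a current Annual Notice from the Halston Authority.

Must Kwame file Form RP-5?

Exception (a) requires that the owner has a Small Lessor Declaration on file with the Halston Revenue Office; but no Small Lessor Declaration is on file, so (a) is unavailable.
Exception (b) is satisfied on its face — there is no written lease; total rental receipts for the year are $3,480, less than the $3,780 limit. Applying paragraphs (f)–(l): (f) operates (a current Provisional Exemption Letter is held), but is itself disapplied by (g): (g) operates against (f): assessed value is $388,500, meeting the $314,500 threshold. (h) would limit (g) — the property is publicly advertised — but (i) sets (h) aside: (i) is triggered — a current Annual Clearance is held. (j) would limit (i) — a current Class C Registration is held — but (k) sets (j) aside: (k) applies — the baseline figure is 164, less than the 211 limit. (l) is not triggered (no current Annual Waiver is held), so (k) stands. So (b) applies.
Exception (c) does not apply: rent is paid in cash.
Exception (d): the reportable unit count is 30, less than the 34 limit; Kwame is a registered non-profit; the registered capacity is 600 units, meeting the 460 units threshold — every condition holds. However, paragraph (n) must be considered: (n) operates against (d): the qualifying period is 15 days, under the 20 days limit. Exception (d) does not apply.

No — exception (b) applies; Kwame is not required to file Form RP-5.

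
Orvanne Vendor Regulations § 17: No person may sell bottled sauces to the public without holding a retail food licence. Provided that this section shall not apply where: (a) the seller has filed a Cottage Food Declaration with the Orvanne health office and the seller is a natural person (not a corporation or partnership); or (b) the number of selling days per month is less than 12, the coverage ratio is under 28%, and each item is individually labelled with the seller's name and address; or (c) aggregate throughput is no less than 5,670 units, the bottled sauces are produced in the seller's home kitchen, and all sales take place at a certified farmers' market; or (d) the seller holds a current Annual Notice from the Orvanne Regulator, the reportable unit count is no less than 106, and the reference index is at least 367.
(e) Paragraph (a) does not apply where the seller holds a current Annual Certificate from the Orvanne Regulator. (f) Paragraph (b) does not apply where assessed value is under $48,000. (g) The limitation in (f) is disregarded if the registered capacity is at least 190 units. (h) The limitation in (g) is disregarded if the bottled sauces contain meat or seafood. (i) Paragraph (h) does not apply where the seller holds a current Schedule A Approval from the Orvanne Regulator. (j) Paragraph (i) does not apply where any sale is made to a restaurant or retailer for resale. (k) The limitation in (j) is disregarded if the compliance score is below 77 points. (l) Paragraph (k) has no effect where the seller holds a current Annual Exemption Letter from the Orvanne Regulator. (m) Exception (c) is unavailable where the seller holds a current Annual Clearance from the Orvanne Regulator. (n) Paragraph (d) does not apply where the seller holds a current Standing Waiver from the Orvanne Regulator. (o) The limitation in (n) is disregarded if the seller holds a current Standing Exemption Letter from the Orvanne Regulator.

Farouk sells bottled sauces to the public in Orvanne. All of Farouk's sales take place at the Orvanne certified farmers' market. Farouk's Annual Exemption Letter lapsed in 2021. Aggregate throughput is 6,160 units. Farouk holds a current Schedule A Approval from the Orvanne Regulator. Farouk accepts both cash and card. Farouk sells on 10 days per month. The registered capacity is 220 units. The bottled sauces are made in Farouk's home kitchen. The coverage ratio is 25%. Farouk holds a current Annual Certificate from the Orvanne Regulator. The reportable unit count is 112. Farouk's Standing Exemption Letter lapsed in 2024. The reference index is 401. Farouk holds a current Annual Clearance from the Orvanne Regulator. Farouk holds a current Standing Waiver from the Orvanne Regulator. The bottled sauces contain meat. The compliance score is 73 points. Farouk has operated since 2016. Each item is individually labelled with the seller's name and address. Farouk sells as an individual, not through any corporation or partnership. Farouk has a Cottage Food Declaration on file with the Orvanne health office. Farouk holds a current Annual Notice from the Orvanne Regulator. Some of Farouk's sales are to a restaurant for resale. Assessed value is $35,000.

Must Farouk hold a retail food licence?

Exception (a): a Cottage Food Declaration is on file; the seller is a natural person — every condition holds. Turning to paragraph (e): (e) operates — a current Annual Certificate is held. Exception (a) does not apply.
Exception (b) is satisfied on its face — the number of selling days per month is 10, less than the 12 limit; the coverage ratio is 25%, under the 28% limit; items are individually labelled. As to paragraphs (f)–(l): (f) is engaged (assessed value is $35,000, under the $48,000 limit), but is displaced by (g): (g) operates against (f): the registered capacity is 220 units, meeting the 190 units threshold. (h) operates (the bottled sauces contain meat), but is overridden by (i): (i) operates against (h): a current Schedule A Approval is held. (j) would limit (i) — some sales are to a restaurant for resale — but (k) sets (j) aside: (k) operates against (j): the compliance score is 73 points, below the 77 points limit. (l), which would lift (k), is not engaged — the Annual Exemption Letter is not current. So (b) applies.
Exception (c)'s conditions are all satisfied: aggregate throughput is 6,160 units, meeting the 5,670 units threshold; the bottled sauces are home-kitchen produced; all sales are at a certified farmers' market. But: (m) is triggered — a current Annual Clearance is held. So (c) is unavailable.
Exception (d)'s conditions are all satisfied: a current Annual Notice is held; the reportable unit count is 112, meeting the 106 threshold; the reference index is 401, meeting the 367 threshold. Turning to paragraphs (n)–(o): (n) operates — a current Standing Waiver is held. (o) is not engaged (no current Standing Exemption Letter is held), so (n) stands. So (d) is unavailable.

No — exception (b) applies; Farouk is not required to hold a retail food licence.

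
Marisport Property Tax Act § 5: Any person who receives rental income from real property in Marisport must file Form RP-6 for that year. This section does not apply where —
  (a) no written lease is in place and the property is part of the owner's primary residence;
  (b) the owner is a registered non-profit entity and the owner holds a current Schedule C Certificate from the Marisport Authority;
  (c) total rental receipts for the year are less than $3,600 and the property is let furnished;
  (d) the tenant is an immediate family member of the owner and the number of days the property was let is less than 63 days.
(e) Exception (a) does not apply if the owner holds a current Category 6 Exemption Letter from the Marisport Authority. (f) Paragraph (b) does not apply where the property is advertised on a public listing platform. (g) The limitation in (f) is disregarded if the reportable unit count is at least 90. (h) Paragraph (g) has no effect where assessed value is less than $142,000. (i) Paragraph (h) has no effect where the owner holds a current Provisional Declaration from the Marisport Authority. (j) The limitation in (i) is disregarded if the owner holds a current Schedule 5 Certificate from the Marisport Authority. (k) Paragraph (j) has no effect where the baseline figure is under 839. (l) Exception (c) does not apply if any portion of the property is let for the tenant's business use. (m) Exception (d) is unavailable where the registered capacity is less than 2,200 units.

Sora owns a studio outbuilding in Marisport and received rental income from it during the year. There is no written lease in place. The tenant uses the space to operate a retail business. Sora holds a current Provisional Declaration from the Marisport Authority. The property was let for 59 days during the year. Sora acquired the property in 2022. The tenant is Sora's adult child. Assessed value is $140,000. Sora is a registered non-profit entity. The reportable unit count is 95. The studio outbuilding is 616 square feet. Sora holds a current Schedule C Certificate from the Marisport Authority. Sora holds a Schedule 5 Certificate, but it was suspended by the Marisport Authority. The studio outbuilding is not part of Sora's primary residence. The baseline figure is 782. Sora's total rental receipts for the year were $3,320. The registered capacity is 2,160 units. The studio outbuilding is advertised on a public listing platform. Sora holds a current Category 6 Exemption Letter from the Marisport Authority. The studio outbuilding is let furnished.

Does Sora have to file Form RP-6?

No — exception (b) applies; Sora is not required to file Form RP-6.

Exception (a) requires that the property is part of the owner's primary residence; but the studio outbuilding is not part of the primary residence, so (a) is unavailable.
All of (b)'s requirements are met (Sora is a registered non-profit; a current Schedule C Certificate is held). Applying paragraphs (f)–(k): (f) would limit (b) — the property is publicly advertised — but (g) sets (f) aside: (g) operates against (f): the reportable unit count is 95, meeting the 90 threshold. (h) would limit (g) — assessed value is $140,000, less than the $142,000 limit — but (i) sets (h) aside: (i) operates against (h): a current Provisional Declaration is held. (j) is not triggered (there is no Schedule 5 Certificate in force), so (i) stands. (b) remains available.
Exception (c): total rental receipts for the year are $3,320, less than the $3,600 limit; the property is let furnished — every condition holds. But: (l) is triggered — the space is let for business use. Exception (c) does not apply.
Exception (d) is satisfied on its face — the tenant is an immediate family member; the number of days the property was let is 59 days, less than the 63 days limit. However, paragraph (m) must be considered: (m) applies — the registered capacity is 2,160 units, less than the 2,200 units limit. (d) is therefore removed.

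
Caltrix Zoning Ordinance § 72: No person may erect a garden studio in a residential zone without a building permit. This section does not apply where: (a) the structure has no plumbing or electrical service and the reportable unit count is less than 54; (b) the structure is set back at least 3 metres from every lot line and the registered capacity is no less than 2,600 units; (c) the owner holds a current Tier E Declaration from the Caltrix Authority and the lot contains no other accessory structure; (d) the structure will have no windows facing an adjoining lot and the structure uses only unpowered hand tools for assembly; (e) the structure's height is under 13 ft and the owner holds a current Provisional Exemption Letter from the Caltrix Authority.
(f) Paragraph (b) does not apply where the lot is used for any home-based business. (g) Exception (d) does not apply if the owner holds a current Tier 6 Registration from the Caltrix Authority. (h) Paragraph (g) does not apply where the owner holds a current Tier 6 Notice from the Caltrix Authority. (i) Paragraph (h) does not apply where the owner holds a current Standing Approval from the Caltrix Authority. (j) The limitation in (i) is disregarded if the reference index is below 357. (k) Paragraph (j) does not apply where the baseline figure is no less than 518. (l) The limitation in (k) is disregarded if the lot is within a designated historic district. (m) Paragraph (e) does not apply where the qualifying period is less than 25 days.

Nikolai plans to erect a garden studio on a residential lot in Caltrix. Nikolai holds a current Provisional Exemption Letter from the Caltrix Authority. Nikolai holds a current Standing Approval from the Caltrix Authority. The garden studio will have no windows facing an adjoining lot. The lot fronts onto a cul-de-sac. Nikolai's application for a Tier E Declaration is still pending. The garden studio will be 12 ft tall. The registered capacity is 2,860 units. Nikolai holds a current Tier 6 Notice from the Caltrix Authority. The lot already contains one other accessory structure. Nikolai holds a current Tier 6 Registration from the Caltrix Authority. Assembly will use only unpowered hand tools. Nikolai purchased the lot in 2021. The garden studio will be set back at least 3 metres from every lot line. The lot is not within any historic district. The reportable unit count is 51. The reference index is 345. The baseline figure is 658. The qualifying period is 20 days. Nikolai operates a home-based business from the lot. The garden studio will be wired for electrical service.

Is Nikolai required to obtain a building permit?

Exception (a) does not apply: electrical service is planned.
All of (b)'s requirements are met (the setback is at least 3 m on every side; the registered capacity is 2,860 units, meeting the 2,600 units threshold). But applying paragraph (f): (f) operates against (b): a home-based business operates on the lot. (b) is therefore removed.
Exception (c) does not apply: there is no Tier E Declaration in force.
Exception (d) is satisfied on its face — no windows face an adjoining lot; assembly uses only hand tools. However, paragraphs (g)–(l) must be considered: (g) is triggered — a current Tier 6 Registration is held. (h) applies (a current Tier 6 Notice is held), but yields to (i): (i) is engaged — a current Standing Approval is held. (j) is engaged (the reference index is 345, below the 357 limit), but is overridden by (k): (k) operates against (j): the baseline figure is 658, meeting the 518 threshold. (l), which would lift (k), is inapplicable — the lot is not in a historic district. (d) is therefore removed.
Exception (e): the structure's height is 12 ft, under the 13 ft limit; a current Provisional Exemption Letter is held — every condition holds. Turning to paragraph (m): (m) operates against (e): the qualifying period is 20 days, less than the 25 days limit. (e) is therefore removed.
None of the exceptions is available; § 72 applies in full.

Yes — Nikolai must obtain a building permit.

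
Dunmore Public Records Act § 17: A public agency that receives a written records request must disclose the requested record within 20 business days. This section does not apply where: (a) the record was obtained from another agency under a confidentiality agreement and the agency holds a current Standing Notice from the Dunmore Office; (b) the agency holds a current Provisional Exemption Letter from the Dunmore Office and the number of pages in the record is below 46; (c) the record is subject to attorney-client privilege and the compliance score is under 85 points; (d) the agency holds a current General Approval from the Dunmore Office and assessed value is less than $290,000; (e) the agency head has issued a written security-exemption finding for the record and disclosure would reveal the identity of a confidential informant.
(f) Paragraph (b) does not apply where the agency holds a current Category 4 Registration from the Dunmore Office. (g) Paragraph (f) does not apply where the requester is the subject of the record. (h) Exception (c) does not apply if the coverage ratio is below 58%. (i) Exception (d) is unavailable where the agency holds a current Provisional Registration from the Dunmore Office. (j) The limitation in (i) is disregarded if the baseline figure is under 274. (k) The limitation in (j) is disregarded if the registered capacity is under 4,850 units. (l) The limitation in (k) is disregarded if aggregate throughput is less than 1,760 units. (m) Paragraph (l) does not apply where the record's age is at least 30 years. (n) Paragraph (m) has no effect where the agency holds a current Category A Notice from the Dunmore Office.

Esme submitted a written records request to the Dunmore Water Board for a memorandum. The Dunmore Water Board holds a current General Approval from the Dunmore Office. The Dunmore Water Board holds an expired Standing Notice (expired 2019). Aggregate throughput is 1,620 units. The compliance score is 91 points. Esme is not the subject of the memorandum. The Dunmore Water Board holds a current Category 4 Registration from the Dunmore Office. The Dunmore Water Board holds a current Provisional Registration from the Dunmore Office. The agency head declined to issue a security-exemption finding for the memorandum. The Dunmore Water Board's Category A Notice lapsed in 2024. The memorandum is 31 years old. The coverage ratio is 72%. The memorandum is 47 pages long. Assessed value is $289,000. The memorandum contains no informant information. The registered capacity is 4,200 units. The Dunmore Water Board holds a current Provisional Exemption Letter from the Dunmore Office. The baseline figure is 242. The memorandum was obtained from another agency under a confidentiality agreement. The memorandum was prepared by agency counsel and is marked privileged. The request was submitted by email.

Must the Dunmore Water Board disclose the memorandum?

Exception (a) requires that the agency holds a current Standing Notice from the Dunmore Office; but there is no Standing Notice in force, so (a) is unavailable.
Exception (b) fails — the number of pages in the record is 47, not below 46.
Exception (c) does not apply: the compliance score is 91 points, not under 85 points.
Exception (d): a current General Approval is held; assessed value is $289,000, less than the $290,000 limit — every condition holds. But applying paragraphs (i)–(n): (i) operates against (d): a current Provisional Registration is held. (j) operates (the baseline figure is 242, under the 274 limit), but is set aside by (k): (k) is engaged — the registered capacity is 4,200 units, under the 4,850 units limit. (l) operates (aggregate throughput is 1,620 units, less than the 1,760 units limit), but is set aside by (m): (m) operates against (l): the record's age is 31 years, meeting the 30 years threshold. (n), which would lift (m), is not triggered — there is no Category A Notice in force. (d) is therefore removed.
Exception (e) requires that the agency head has issued a written security-exemption finding for the record; but the agency head declined to issue a security-exemption finding, so (e) is unavailable.
Every exception is unavailable, so the rule governs.

Yes — the Dunmore Water Board must disclose the memorandum.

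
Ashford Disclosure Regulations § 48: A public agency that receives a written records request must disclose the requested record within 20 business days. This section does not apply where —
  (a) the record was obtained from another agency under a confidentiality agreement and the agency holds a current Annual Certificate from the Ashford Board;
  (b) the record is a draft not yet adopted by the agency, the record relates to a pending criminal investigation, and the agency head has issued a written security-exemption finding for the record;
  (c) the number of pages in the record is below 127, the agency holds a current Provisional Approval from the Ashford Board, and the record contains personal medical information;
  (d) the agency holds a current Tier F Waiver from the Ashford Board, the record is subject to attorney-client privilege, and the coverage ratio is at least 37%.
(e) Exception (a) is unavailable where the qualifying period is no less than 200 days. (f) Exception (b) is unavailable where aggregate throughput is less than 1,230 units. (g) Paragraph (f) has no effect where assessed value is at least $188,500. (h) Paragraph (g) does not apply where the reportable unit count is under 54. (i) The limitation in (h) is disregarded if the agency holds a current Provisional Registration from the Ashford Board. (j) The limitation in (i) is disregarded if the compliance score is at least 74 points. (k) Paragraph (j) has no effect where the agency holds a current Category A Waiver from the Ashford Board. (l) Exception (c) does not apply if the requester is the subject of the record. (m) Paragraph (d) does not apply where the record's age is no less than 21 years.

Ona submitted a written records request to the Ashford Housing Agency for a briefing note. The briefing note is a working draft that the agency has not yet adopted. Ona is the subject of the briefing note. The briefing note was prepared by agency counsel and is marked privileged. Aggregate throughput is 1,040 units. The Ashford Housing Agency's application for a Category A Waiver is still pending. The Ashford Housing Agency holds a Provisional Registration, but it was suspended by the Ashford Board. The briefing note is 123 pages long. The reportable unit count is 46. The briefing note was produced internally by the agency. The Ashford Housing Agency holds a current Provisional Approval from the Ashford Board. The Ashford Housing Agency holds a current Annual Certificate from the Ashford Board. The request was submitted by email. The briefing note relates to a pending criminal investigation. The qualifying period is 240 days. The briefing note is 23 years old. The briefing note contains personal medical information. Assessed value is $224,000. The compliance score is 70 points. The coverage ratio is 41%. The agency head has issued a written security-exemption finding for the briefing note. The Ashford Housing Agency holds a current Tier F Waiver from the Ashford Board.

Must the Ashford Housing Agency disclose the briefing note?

Yes — the Ashford Housing Agency must disclose the briefing note.

Exception (a) requires that the record was obtained from another agency under a confidentiality agreement; but the briefing note was produced internally, so (a) is unavailable.
Exception (b): the briefing note is an unadopted draft; the briefing note relates to a pending investigation; a written security-exemption finding has been issued — every condition holds. However, paragraphs (f)–(k) must be considered: (f) operates against (b): aggregate throughput is 1,040 units, less than the 1,230 units limit. (g) is engaged (assessed value is $224,000, meeting the $188,500 threshold), but is displaced by (h): (h) is engaged — the reportable unit count is 46, under the 54 limit. (i), which would lift (h), is not triggered — there is no Provisional Registration in force. (b) is therefore removed.
Exception (c) is satisfied on its face — the number of pages in the record is 123, below the 127 limit; a current Provisional Approval is held; the briefing note contains personal medical information. However, paragraph (l) must be considered: (l) operates against (c): Ona is the subject of the briefing note. (c) is therefore removed.
All of (d)'s requirements are met (a current Tier F Waiver is held; the briefing note is privileged; the coverage ratio is 41%, meeting the 37% threshold). But: (m) operates against (d): the record's age is 23 years, meeting the 21 years threshold. So (d) is unavailable.
No exception is made out. the Ashford Housing Agency falls within the general rule.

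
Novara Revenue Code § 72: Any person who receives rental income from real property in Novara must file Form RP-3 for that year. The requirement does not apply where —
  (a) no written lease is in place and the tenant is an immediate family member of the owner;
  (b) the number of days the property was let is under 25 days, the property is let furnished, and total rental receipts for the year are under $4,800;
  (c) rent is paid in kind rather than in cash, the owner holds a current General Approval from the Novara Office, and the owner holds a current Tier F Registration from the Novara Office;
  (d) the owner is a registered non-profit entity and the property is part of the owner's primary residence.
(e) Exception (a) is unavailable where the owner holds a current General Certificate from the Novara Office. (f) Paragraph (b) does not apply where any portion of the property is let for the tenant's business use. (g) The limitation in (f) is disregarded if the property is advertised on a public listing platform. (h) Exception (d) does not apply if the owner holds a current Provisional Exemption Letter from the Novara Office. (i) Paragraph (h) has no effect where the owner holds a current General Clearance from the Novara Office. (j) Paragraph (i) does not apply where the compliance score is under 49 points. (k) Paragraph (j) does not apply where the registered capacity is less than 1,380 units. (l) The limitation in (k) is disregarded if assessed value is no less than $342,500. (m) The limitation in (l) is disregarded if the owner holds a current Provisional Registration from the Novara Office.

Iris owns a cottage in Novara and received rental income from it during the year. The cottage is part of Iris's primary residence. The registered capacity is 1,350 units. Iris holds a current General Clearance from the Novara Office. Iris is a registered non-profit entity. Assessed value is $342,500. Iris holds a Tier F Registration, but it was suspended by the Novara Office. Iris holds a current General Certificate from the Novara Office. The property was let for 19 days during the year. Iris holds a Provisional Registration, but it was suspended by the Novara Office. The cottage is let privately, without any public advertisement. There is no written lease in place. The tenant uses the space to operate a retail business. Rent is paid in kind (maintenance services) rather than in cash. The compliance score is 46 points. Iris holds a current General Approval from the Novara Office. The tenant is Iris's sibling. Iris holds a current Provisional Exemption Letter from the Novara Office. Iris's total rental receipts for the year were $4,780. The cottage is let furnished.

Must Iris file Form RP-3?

Exception (a)'s conditions are all satisfied: there is no written lease; the tenant is an immediate family member. But: (e) operates against (a): a current General Certificate is held. (a) is therefore removed.
Exception (b)'s conditions are all satisfied: the number of days the property was let is 19 days, under the 25 days limit; the property is let furnished; total rental receipts for the year are $4,780, under the $4,800 limit. But: (f) operates against (b): the space is let for business use. (g) does not operate here (the property is let privately without advertisement), so (f) stands. So (b) is unavailable.
Exception (c) fails — no current Tier F Registration is held.
Exception (d)'s conditions are all satisfied: Iris is a registered non-profit; the cottage is part of the primary residence. But applying paragraphs (h)–(m): (h) operates against (d): a current Provisional Exemption Letter is held. (i) applies (a current General Clearance is held), but is displaced by (j): (j) operates against (i): the compliance score is 46 points, under the 49 points limit. (k) applies (the registered capacity is 1,350 units, less than the 1,380 units limit), but yields to (l): (l) applies — assessed value is $342,500, meeting the $342,500 threshold. (m) does not operate here (no current Provisional Registration is held), so (l) stands. Exception (d) does not apply.
No exception is made out. Iris falls within the general rule.

Yes — Iris must file Form RP-3.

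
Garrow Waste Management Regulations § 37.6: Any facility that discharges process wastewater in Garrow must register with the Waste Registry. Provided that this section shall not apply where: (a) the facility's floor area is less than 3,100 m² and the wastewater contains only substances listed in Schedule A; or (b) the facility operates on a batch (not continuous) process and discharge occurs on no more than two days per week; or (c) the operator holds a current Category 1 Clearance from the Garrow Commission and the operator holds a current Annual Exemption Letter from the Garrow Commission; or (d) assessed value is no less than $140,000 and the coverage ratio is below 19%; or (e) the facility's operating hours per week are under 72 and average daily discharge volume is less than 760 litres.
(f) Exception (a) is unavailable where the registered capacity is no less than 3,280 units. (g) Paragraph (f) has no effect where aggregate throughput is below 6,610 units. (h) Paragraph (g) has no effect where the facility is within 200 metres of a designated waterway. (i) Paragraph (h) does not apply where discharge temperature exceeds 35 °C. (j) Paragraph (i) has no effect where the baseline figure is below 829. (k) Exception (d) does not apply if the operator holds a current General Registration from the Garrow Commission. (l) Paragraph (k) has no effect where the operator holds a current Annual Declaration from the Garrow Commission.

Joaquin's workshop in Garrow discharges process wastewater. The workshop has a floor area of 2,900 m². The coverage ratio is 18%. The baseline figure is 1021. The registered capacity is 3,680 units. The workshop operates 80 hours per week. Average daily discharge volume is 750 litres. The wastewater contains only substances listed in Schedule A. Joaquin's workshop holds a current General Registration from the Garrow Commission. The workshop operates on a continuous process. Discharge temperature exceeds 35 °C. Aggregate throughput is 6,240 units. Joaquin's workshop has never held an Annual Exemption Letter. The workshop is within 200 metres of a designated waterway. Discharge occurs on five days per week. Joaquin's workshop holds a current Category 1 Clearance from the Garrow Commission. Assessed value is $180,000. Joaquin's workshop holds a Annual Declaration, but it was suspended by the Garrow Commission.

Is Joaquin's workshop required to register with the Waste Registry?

All of (a)'s requirements are met (the facility's floor area is 2,900 m², less than the 3,100 m² limit; the wastewater is Schedule-A-only). As to paragraphs (f)–(j): (f) would limit (a) — the registered capacity is 3,680 units, meeting the 3,280 units threshold — but (g) sets (f) aside: (g) operates against (f): aggregate throughput is 6,240 units, below the 6,610 units limit. (h) operates (the workshop is within 200 m of a designated waterway), but is overridden by (i): (i) operates against (h): discharge temperature exceeds 35 °C. (j), which would lift (i), does not operate here — the baseline figure is 1,021, not below 829. So (a) applies.
Exception (b) requires that the facility operates on a batch (not continuous) process; but the facility operates on a continuous process, so (b) is unavailable.
Exception (c) requires that the operator holds a current Annual Exemption Letter from the Garrow Commission; but there is no Annual Exemption Letter in force, so (c) is unavailable.
Exception (d) is satisfied on its face — assessed value is $180,000, meeting the $140,000 threshold; the coverage ratio is 18%, below the 19% limit. But applying paragraphs (k)–(l): (k) operates against (d): a current General Registration is held. (l), which would lift (k), is not triggered — there is no Annual Declaration in force. Exception (d) does not apply.
Exception (e) does not apply: the facility's operating hours per week are 80, not under 72.

No — exception (a) applies; Joaquin's workshop is not required to register with the Waste Registry.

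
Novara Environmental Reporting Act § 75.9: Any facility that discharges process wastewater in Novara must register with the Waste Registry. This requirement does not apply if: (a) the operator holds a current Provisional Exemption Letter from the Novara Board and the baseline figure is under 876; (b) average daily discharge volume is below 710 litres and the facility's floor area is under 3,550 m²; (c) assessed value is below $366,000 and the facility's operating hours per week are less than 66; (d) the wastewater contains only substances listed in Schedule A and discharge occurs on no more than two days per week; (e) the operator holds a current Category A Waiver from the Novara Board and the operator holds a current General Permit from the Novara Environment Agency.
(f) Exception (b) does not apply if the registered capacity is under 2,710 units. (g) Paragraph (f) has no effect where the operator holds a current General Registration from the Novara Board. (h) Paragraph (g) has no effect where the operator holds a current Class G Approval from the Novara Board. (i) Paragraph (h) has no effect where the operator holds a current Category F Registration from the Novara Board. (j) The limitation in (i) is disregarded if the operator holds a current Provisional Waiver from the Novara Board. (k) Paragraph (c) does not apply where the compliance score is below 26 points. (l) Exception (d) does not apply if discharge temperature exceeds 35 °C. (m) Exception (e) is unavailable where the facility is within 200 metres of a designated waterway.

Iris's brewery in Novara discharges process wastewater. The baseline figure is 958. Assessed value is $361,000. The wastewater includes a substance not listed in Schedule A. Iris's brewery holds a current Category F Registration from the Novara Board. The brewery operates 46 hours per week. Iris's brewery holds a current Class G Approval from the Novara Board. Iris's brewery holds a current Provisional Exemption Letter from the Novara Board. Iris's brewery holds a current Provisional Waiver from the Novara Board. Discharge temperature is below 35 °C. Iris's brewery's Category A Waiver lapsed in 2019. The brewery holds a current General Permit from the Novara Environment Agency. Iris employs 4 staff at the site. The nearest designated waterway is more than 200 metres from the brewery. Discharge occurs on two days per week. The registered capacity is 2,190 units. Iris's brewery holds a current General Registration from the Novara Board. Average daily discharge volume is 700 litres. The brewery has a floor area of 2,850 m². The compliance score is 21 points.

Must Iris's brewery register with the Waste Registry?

Exception (a) fails — the baseline figure is 958, not under 876.
All of (b)'s requirements are met (average daily discharge volume is 700 litres, below the 710 litres limit; the facility's floor area is 2,850 m², under the 3,550 m² limit). However, paragraphs (f)–(j) must be considered: (f) applies — the registered capacity is 2,190 units, under the 2,710 units limit. (g) would limit (f) — a current General Registration is held — but (h) sets (g) aside: (h) operates against (g): a current Class G Approval is held. (i) is triggered (a current Category F Registration is held), but yields to (j): (j) operates against (i): a current Provisional Waiver is held. Exception (b) does not apply.
All of (c)'s requirements are met (assessed value is $361,000, below the $366,000 limit; the facility's operating hours per week are 46, less than the 66 limit). But applying paragraph (k): (k) is engaged — the compliance score is 21 points, below the 26 points limit. (c) is therefore removed.
Exception (d) does not apply: the wastewater includes a non-Schedule-A substance.
Exception (e) fails — no current Category A Waiver is held.
Every exception is unavailable, so the rule governs.

Yes — Iris's brewery must register with the Waste Registry.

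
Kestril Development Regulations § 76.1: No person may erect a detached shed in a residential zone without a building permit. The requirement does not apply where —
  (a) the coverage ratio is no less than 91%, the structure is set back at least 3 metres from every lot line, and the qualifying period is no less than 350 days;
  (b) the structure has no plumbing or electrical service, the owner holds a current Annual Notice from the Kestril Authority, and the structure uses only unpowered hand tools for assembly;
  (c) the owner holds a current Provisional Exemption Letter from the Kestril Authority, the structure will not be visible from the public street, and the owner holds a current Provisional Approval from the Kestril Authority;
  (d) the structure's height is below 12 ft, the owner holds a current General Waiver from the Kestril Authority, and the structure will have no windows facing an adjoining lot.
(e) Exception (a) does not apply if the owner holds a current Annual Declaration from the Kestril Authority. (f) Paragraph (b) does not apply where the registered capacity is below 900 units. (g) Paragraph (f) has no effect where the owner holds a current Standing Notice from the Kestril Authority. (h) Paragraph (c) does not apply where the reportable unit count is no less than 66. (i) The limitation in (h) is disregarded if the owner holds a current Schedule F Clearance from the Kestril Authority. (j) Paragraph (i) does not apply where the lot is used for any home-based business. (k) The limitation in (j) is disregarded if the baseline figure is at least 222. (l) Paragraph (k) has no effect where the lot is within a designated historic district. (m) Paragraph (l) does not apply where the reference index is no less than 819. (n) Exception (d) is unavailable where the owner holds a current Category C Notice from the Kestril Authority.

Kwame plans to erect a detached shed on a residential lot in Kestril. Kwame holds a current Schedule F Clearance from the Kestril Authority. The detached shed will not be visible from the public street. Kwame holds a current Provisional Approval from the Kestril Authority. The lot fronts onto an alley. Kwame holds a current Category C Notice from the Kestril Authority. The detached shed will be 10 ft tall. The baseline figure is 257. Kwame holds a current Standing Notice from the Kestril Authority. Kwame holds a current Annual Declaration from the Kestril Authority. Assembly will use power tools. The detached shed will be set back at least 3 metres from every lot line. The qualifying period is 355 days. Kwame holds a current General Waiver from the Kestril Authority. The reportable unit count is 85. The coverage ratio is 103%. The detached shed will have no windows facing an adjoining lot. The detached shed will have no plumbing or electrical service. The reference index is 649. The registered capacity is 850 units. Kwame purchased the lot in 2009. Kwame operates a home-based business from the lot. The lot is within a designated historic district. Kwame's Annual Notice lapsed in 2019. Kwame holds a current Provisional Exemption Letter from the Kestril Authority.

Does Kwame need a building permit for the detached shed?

Exception (a)'s conditions are all satisfied: the coverage ratio is 103%, meeting the 91% threshold; the setback is at least 3 m on every side; the qualifying period is 355 days, meeting the 350 days threshold. But applying paragraph (e): (e) operates against (a): a current Annual Declaration is held. Exception (a) does not apply.
Exception (b) fails — the Annual Notice is not current.
Exception (c): a current Provisional Exemption Letter is held; the structure will not be visible from the street; a current Provisional Approval is held — every condition holds. But: (h) operates against (c): the reportable unit count is 85, meeting the 66 threshold. (i) is triggered (a current Schedule F Clearance is held), but is itself disapplied by (j): (j) is engaged — a home-based business operates on the lot. (k) applies (the baseline figure is 257, meeting the 222 threshold), but is itself disapplied by (l): (l) is engaged — the lot is in a historic district. (m) does not operate here (the reference index is 649, short of 819), so (l) stands. Exception (c) does not apply.
All of (d)'s requirements are met (the structure's height is 10 ft, below the 12 ft limit; a current General Waiver is held; no windows face an adjoining lot). But: (n) operates against (d): a current Category C Notice is held. (d) is therefore removed.
Every exception is unavailable, so the rule governs.

Yes — Kwame must obtain a building permit.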